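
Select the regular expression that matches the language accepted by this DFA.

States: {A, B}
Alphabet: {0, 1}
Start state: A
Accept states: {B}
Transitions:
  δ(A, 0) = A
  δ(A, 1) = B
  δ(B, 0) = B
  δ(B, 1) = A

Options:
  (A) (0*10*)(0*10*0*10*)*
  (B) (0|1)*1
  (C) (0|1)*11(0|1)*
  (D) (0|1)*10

Check each option against the DFA on short strings; one disagreement eliminates an option:
  (A) (0*10*)(0*10*0*10*)*: agrees with the DFA on every string of length ≤ 6
  (B) (0|1)*1: on '10' the DFA goes A → B → B and accepts (B ∈ Accept), but the regex does not match it → eliminate
  (C) (0|1)*11(0|1)*: on '1' the DFA goes A → B and accepts (B ∈ Accept), but the regex does not match it → eliminate
  (D) (0|1)*10: on '1' the DFA goes A → B and accepts (B ∈ Accept), but the regex does not match it → eliminate
Only (A) is consistent with the DFA.
(A) (0*10*)(0*10*0*10*)*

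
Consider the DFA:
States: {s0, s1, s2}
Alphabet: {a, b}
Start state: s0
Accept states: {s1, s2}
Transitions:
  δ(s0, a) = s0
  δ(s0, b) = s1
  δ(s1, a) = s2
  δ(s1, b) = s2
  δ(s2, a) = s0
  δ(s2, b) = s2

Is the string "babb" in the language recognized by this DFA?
Processing string "babb":
  s0 --b--> s1
  s1 --a--> s2
  s2 --b--> s2
  s2 --b--> s2
Final state: s2
Accept states: {s1, s2}
Yes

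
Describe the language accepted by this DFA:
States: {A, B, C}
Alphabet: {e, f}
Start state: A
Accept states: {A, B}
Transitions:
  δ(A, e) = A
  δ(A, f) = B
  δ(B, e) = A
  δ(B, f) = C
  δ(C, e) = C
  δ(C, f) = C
Testing a few strings:
  'efff' → reject
  'fefe' → accept
  'ee' → accept
  'f' → accept
State roles: A=last symbol not f (ok); B=last symbol f (ok); C=saw ff (dead)
All strings over {e,f} with no two consecutive f's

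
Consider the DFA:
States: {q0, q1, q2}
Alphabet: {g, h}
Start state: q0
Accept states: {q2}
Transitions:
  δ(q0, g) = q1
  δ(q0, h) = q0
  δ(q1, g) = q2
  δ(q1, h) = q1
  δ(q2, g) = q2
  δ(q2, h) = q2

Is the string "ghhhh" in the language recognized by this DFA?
Processing string "ghhhh":
  q0 --g--> q1
  q1 --h--> q1
  q1 --h--> q1
  q1 --h--> q1
  q1 --h--> q1
Final state: q1
Accept states: {q2}
No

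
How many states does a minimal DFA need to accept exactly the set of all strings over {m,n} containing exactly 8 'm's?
By Myhill–Nerode, count the distinguishable equivalence classes: 10 classes — having seen 0, 1, …, 8, or >8 copies of 'm'; the count-8 class is the only accepting one and >8 is dead.
10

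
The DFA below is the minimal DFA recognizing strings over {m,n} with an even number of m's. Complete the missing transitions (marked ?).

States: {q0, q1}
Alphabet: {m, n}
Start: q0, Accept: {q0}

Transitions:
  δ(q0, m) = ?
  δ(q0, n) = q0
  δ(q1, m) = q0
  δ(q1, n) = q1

From the language and accept set, identify what each state tracks — q0: even number of m's so far; q1: odd number of m's so far.
Each missing δ(q, a) is the state matching the new tracked value after reading a.
δ(q0, m) = q1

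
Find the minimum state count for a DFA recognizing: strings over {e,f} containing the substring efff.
By Myhill–Nerode, count the distinguishable equivalence classes: 5 classes — one per longest suffix of the input that is a prefix of 'efff' (lengths 0 through 3), plus an absorbing 'already seen efff' class.
5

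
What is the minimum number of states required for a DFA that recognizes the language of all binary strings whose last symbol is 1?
By Myhill–Nerode, count the distinguishable equivalence classes: 2^1 = 2 classes — the DFA must remember the last 1 symbol read; every pair of distinct length-1 suffixes is distinguishable by some continuation.
2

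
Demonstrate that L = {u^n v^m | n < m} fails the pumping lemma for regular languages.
Assume L is regular with pumping length p. Idea: pumping up the u-block makes the u-count reach the v-count.
Choose s = u^p v^(p+1) ∈ L. By the pumping lemma, s = xyz with |xy| ≤ p, |y| > 0, so y = u^k with k ≥ 1. Then xy²z = u^(p+k) v^(p+1). Since p+k ≥ p+1, the number of u's is no longer strictly less than the number of v's, so xy²z ∉ L.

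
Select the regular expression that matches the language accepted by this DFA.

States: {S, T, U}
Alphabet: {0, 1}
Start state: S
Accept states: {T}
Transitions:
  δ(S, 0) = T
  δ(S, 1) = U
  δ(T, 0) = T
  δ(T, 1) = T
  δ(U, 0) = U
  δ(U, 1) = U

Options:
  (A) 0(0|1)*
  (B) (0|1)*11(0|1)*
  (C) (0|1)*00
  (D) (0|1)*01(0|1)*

Check each option against the DFA on short strings; one disagreement eliminates an option:
  (A) 0(0|1)*: agrees with the DFA on every string of length ≤ 6
  (B) (0|1)*11(0|1)*: on '0' the DFA goes S → T and accepts (T ∈ Accept), but the regex does not match it → eliminate
  (C) (0|1)*00: on '0' the DFA goes S → T and accepts (T ∈ Accept), but the regex does not match it → eliminate
  (D) (0|1)*01(0|1)*: on '0' the DFA goes S → T and accepts (T ∈ Accept), but the regex does not match it → eliminate
Only (A) is consistent with the DFA.
(A) 0(0|1)*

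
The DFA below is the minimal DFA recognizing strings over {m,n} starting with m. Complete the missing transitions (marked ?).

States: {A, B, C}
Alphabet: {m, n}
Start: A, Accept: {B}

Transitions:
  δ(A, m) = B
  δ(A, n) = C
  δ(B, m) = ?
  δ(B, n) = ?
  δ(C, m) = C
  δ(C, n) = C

From the language and accept set, identify what each state tracks — A: no input read; B: started with m; C: started with n (dead).
Each missing δ(q, a) is the state matching the new tracked value after reading a.
δ(B, m) = B; δ(B, n) = B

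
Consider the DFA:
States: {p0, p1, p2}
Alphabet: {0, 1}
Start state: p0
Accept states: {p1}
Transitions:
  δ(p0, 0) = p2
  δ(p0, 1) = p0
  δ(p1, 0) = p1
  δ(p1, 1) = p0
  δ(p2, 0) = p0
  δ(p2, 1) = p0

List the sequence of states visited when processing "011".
read '0': p0 → p2
  read '1': p2 → p0
  read '1': p0 → p0
p0 -> p2 -> p0 -> p0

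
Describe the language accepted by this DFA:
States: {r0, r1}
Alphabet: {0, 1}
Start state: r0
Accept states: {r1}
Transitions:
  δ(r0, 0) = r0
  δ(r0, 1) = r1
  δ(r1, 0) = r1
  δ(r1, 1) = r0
Testing a few strings:
  '10' → accept
  '1' → accept
  '011' → reject
  '010' → accept
State roles: r0=even number of 1's so far; r1=odd number of 1's so far
All binary strings with an odd number of 1's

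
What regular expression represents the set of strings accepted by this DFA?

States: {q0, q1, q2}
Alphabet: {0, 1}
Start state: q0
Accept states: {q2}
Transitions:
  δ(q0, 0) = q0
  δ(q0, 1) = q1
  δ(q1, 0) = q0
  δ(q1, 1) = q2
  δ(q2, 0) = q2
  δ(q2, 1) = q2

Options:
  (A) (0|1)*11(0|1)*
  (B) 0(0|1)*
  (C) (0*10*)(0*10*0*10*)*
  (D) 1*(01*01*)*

Check each option against the DFA on short strings; one disagreement eliminates an option:
  (A) (0|1)*11(0|1)*: agrees with the DFA on every string of length ≤ 6
  (B) 0(0|1)*: on '0' the DFA goes q0 → q0 and rejects (q0 ∉ Accept), but the regex matches it → eliminate
  (C) (0*10*)(0*10*0*10*)*: on '1' the DFA goes q0 → q1 and rejects (q1 ∉ Accept), but the regex matches it → eliminate
  (D) 1*(01*01*)*: on ε the DFA stays in q0 and rejects (q0 ∉ Accept), but the regex matches it → eliminate
Only (A) is consistent with the DFA.
(A) (0|1)*11(0|1)*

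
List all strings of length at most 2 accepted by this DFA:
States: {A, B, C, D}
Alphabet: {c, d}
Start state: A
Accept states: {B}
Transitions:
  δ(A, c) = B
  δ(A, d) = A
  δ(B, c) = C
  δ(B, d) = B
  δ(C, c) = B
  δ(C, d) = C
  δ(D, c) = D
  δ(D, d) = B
c, cd, dc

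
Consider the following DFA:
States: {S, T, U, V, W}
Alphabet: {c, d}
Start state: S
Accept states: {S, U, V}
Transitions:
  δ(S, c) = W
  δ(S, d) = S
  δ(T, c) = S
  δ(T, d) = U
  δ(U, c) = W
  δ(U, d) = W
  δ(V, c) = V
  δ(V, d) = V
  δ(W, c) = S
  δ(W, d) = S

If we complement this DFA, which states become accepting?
Complement accept states = All states \ Original accept states
= {S, T, U, V, W} \ {S, U, V}
{T, W}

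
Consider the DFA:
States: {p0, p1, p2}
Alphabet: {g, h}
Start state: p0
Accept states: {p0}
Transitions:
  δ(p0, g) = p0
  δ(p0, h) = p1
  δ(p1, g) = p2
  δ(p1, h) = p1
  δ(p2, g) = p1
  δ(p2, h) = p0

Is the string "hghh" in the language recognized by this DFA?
Processing string "hghh":
  p0 --h--> p1
  p1 --g--> p2
  p2 --h--> p0
  p0 --h--> p1
Final state: p1
Accept states: {p0}
No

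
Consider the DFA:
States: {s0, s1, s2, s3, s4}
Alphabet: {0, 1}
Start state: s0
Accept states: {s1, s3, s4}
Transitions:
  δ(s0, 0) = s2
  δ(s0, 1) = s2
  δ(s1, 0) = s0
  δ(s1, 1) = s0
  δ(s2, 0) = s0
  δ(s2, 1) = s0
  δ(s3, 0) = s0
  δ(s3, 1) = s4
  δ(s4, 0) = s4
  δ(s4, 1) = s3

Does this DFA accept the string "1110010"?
Processing string "1110010":
  s0 --1--> s2
  s2 --1--> s0
  s0 --1--> s2
  s2 --0--> s0
  s0 --0--> s2
  s2 --1--> s0
  s0 --0--> s2
Final state: s2
Accept states: {s1, s3, s4}
No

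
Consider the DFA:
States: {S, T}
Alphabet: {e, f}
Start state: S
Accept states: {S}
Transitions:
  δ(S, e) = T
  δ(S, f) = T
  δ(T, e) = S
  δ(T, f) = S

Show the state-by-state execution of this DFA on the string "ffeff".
read 'f': S → T
  read 'f': T → S
  read 'e': S → T
  read 'f': T → S
  read 'f': S → T
S -> T -> S -> T -> S -> T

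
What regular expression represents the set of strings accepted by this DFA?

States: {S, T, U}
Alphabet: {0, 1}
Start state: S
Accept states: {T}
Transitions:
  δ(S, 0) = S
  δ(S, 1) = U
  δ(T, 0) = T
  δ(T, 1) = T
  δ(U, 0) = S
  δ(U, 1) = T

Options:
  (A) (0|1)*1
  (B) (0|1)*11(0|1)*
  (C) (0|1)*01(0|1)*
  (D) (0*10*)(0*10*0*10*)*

Check each option against the DFA on short strings; one disagreement eliminates an option:
  (A) (0|1)*1: on '1' the DFA goes S → U and rejects (U ∉ Accept), but the regex matches it → eliminate
  (B) (0|1)*11(0|1)*: agrees with the DFA on every string of length ≤ 6
  (C) (0|1)*01(0|1)*: on '01' the DFA goes S → S → U and rejects (U ∉ Accept), but the regex matches it → eliminate
  (D) (0*10*)(0*10*0*10*)*: on '1' the DFA goes S → U and rejects (U ∉ Accept), but the regex matches it → eliminate
Only (B) is consistent with the DFA.
(B) (0|1)*11(0|1)*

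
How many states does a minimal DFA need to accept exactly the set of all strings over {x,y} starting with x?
By Myhill–Nerode, count the distinguishable equivalence classes: three classes — empty / started with x / started with y (dead).
3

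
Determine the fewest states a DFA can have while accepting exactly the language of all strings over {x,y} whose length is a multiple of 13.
By Myhill–Nerode, count the distinguishable equivalence classes: 13 classes — one per residue of the length mod 13; class i is distinguished from class j by any string of length (13 − i) mod 13.
13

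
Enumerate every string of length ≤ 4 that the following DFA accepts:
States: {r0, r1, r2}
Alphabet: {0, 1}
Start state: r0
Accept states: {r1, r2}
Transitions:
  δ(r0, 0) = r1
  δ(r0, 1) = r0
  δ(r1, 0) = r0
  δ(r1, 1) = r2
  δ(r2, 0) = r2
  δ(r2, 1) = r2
0, 01, 10, 000, 010, 011, 101, 110, 0001, 0010, 0100, 0101, 0110, 0111, 1000, 1010, 1011, 1101, 1110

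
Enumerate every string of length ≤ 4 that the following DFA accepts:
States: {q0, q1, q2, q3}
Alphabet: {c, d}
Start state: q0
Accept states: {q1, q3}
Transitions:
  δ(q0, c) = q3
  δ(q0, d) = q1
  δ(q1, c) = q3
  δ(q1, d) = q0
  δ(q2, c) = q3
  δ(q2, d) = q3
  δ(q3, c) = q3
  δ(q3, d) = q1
c, d, cc, cd, dc, ccc, ccd, cdc, dcc, dcd, ddc, ddd, cccc, cccd, ccdc, cdcc, cdcd, cddc, cddd, dccc, dccd, dcdc, ddcc, ddcd, dddc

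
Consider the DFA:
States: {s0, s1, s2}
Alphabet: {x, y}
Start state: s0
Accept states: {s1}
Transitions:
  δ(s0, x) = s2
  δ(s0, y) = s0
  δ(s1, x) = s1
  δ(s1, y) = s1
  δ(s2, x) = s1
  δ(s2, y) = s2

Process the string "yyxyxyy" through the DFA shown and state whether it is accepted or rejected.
Processing string "yyxyxyy":
  s0 --y--> s0
  s0 --y--> s0
  s0 --x--> s2
  s2 --y--> s2
  s2 --x--> s1
  s1 --y--> s1
  s1 --y--> s1
Final state: s1
Accept states: {s1}
Yes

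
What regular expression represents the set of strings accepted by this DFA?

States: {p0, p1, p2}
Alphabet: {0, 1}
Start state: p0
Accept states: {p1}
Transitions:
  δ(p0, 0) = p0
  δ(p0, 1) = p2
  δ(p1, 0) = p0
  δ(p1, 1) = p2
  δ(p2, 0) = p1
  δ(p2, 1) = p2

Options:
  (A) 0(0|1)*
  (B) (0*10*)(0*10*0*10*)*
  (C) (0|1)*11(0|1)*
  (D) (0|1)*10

Check each option against the DFA on short strings; one disagreement eliminates an option:
  (A) 0(0|1)*: on '0' the DFA goes p0 → p0 and rejects (p0 ∉ Accept), but the regex matches it → eliminate
  (B) (0*10*)(0*10*0*10*)*: on '1' the DFA goes p0 → p2 and rejects (p2 ∉ Accept), but the regex matches it → eliminate
  (C) (0|1)*11(0|1)*: on '10' the DFA goes p0 → p2 → p1 and accepts (p1 ∈ Accept), but the regex does not match it → eliminate
  (D) (0|1)*10: agrees with the DFA on every string of length ≤ 6
Only (D) is consistent with the DFA.
(D) (0|1)*10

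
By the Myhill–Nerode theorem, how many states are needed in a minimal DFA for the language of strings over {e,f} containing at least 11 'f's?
By Myhill–Nerode, count the distinguishable equivalence classes: 12 classes — having seen 0, 1, …, 10, or ≥11 copies of 'f'; any two classes i < j (j ≤ 11) are distinguished by the string f^(11−j), which takes class j to 11 copies (accepted) but leaves class i below 11 (rejected).
12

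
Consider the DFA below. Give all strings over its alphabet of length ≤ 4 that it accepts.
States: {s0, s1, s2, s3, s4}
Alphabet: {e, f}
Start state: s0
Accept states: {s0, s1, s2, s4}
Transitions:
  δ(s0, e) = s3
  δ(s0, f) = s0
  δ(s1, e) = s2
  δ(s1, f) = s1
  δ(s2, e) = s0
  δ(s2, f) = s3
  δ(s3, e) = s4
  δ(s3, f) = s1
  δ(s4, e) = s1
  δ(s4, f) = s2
ε, f, ee, ef, ff, eee, eef, efe, eff, fee, fef, fff, eeee, eeef, eefe, efee, effe, efff, feee, feef, fefe, feff, ffee, ffef, ffff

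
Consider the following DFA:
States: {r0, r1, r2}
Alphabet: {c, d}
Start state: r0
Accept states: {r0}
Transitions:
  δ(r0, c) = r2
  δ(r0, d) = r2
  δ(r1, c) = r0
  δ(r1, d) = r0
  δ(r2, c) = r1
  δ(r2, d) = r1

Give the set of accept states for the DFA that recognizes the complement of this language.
Complement accept states = All states \ Original accept states
= {r0, r1, r2} \ {r0}
{r1, r2}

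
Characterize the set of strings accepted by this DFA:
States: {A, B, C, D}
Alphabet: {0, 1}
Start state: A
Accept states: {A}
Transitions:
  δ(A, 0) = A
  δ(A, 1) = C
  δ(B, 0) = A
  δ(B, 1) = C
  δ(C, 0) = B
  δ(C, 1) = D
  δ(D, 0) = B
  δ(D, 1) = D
Testing a few strings:
  '101' → reject
  '0000' → accept
  '1' → reject
  '0' → accept
State roles: A=value ≡ 0 (mod 4); B=value ≡ 2 (mod 4); C=value ≡ 1 (mod 4); D=value ≡ 3 (mod 4)
All binary strings representing a multiple of 4 (read in base 2; leading zeros allowed and ε counts as 0)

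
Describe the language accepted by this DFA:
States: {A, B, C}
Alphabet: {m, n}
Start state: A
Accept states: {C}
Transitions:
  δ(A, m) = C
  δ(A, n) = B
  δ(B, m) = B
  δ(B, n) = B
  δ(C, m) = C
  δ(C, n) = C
Testing a few strings:
  'm' → accept
  'mm' → accept
  'nn' → reject
  'mmm' → accept
State roles: A=no input read; B=started with n (dead); C=started with m
All strings over {m,n} starting with m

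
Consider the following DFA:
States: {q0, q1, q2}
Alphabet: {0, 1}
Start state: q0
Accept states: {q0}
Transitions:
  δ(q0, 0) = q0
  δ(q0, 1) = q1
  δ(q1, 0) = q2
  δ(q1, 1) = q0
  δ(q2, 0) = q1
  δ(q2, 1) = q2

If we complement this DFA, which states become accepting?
Complement accept states = All states \ Original accept states
= {q0, q1, q2} \ {q0}
{q1, q2}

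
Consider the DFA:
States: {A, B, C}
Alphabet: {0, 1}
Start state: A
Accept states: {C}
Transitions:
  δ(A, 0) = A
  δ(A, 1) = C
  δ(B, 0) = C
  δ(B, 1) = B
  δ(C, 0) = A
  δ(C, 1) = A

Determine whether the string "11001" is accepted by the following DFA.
Processing string "11001":
  A --1--> C
  C --1--> A
  A --0--> A
  A --0--> A
  A --1--> C
Final state: C
Accept states: {C}
Yes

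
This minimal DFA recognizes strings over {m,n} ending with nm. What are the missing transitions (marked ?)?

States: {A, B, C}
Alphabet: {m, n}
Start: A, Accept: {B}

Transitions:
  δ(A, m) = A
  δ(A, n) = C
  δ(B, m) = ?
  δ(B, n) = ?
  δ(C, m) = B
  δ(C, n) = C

From the language and accept set, identify what each state tracks — A: no suffix match; B: suffix is nm; C: one trailing n.
Each missing δ(q, a) is the state matching the new tracked value after reading a.
δ(B, m) = A; δ(B, n) = C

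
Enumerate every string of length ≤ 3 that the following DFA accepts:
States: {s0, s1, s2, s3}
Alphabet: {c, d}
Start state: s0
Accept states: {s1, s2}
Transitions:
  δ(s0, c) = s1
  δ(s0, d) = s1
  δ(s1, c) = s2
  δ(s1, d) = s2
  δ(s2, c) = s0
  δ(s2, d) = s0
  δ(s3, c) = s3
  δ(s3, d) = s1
c, d, cc, cd, dc, dd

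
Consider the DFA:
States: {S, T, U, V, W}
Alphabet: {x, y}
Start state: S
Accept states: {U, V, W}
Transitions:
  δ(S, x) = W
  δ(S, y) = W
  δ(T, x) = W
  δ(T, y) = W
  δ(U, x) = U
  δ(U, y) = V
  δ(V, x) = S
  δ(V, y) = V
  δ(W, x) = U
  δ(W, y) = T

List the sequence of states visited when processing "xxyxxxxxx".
read 'x': S → W
  read 'x': W → U
  read 'y': U → V
  read 'x': V → S
  read 'x': S → W
  read 'x': W → U
  read 'x': U → U
  read 'x': U → U
  read 'x': U → U
S -> W -> U -> V -> S -> W -> U -> U -> U -> U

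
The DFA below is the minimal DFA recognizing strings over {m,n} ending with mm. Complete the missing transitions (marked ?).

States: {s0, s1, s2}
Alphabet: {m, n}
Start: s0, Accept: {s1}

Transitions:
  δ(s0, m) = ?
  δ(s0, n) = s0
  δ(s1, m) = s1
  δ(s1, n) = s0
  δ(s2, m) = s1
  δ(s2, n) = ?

From the language and accept set, identify what each state tracks — s0: last symbol not m; s1: two trailing m's; s2: one trailing m.
Each missing δ(q, a) is the state matching the new tracked value after reading a.
δ(s0, m) = s2; δ(s2, n) = s0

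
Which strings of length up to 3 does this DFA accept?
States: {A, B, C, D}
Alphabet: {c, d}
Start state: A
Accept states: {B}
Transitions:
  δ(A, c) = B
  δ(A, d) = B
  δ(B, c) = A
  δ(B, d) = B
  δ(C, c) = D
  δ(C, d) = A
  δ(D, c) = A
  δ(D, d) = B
c, d, cd, dd, ccc, ccd, cdd, dcc, dcd, ddd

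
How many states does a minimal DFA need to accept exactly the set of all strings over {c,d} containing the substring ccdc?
By Myhill–Nerode, count the distinguishable equivalence classes: 5 classes — one per longest suffix of the input that is a prefix of 'ccdc' (lengths 0 through 3), plus an absorbing 'already seen ccdc' class.
5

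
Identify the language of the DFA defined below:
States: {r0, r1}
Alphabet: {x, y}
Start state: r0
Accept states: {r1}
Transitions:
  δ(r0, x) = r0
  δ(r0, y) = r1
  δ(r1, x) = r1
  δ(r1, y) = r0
Testing a few strings:
  'x' → reject
  'yxx' → accept
  'yyy' → accept
  'xx' → reject
State roles: r0=even number of y's so far; r1=odd number of y's so far
All strings over {x,y} with an odd number of y's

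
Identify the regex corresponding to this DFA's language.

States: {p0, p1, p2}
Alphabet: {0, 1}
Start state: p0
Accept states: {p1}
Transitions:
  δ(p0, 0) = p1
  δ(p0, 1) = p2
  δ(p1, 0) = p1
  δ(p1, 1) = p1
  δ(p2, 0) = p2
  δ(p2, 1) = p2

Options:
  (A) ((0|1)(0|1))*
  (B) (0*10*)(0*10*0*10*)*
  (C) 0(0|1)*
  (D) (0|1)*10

Check each option against the DFA on short strings; one disagreement eliminates an option:
  (A) ((0|1)(0|1))*: on ε the DFA stays in p0 and rejects (p0 ∉ Accept), but the regex matches it → eliminate
  (B) (0*10*)(0*10*0*10*)*: on '0' the DFA goes p0 → p1 and accepts (p1 ∈ Accept), but the regex does not match it → eliminate
  (C) 0(0|1)*: agrees with the DFA on every string of length ≤ 6
  (D) (0|1)*10: on '0' the DFA goes p0 → p1 and accepts (p1 ∈ Accept), but the regex does not match it → eliminate
Only (C) is consistent with the DFA.
(C) 0(0|1)*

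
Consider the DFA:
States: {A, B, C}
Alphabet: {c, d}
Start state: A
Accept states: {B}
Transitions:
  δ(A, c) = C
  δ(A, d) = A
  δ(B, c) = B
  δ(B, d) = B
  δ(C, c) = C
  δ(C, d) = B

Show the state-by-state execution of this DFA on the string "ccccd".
read 'c': A → C
  read 'c': C → C
  read 'c': C → C
  read 'c': C → C
  read 'd': C → B
A -> C -> C -> C -> C -> B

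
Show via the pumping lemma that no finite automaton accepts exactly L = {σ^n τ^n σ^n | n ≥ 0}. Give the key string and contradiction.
Assume L is regular with pumping length p. Idea: pumping the first σ-block unbalances it against the other two.
Choose s = σ^p τ^p σ^p ∈ L (|s| = 3p ≥ p). By the pumping lemma, s = xyz with |xy| ≤ p, |y| > 0, so y = σ^k with k ≥ 1, inside the first σ-block. Then xy²z = σ^(p+k) τ^p σ^p. The first block has length p+k ≠ p, so the three block lengths are no longer equal and xy²z ∉ L.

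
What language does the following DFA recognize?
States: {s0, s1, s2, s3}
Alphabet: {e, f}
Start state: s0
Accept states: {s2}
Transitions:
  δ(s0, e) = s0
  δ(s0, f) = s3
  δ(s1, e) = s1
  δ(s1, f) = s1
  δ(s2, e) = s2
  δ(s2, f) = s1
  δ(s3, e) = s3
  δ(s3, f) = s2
Testing a few strings:
  'fefe' → accept
  'fe' → reject
  'ffef' → reject
  'efff' → reject
State roles: s0=zero f's; s1=≥ three f's (dead); s2=two f's; s3=one f
All strings over {e,f} containing exactly two f's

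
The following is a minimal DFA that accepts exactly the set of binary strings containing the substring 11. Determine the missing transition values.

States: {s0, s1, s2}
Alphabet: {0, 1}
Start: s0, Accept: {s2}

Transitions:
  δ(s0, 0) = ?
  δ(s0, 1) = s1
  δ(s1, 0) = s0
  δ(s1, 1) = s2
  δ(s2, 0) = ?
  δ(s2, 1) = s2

From the language and accept set, identify what each state tracks — s0: no progress toward 11; s1: one trailing 1; s2: substring 11 seen.
Each missing δ(q, a) is the state matching the new tracked value after reading a.
δ(s0, 0) = s0; δ(s2, 0) = s2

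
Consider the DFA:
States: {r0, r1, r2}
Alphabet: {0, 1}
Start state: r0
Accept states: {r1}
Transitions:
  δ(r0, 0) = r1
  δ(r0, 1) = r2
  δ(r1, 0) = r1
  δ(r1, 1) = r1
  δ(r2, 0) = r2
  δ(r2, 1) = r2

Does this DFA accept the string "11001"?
Processing string "11001":
  r0 --1--> r2
  r2 --1--> r2
  r2 --0--> r2
  r2 --0--> r2
  r2 --1--> r2
Final state: r2
Accept states: {r1}
No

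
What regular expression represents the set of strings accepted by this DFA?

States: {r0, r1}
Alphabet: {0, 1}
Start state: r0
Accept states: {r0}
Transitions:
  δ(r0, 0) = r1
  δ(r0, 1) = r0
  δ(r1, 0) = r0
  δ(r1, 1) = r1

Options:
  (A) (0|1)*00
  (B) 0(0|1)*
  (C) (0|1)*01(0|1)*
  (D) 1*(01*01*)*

Check each option against the DFA on short strings; one disagreement eliminates an option:
  (A) (0|1)*00: on ε the DFA stays in r0 and accepts (r0 ∈ Accept), but the regex does not match it → eliminate
  (B) 0(0|1)*: on ε the DFA stays in r0 and accepts (r0 ∈ Accept), but the regex does not match it → eliminate
  (C) (0|1)*01(0|1)*: on ε the DFA stays in r0 and accepts (r0 ∈ Accept), but the regex does not match it → eliminate
  (D) 1*(01*01*)*: agrees with the DFA on every string of length ≤ 6
Only (D) is consistent with the DFA.
(D) 1*(01*01*)*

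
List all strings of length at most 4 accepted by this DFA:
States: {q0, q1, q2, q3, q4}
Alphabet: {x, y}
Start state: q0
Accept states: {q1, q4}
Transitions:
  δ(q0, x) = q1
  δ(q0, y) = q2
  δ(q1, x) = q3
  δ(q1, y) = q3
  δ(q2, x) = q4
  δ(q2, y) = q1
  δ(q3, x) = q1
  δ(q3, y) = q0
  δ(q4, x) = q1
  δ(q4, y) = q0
x, yx, yy, xxx, xyx, yxx, xxyx, xyyx, yxyx, yyxx, yyyx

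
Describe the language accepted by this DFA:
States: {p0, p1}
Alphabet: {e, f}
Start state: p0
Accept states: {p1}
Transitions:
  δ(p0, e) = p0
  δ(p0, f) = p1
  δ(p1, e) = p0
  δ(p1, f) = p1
Testing a few strings:
  'fef' → accept
  'f' → accept
  'efe' → reject
  'ffe' → reject
State roles: p0=last symbol not f; p1=last symbol is f
All strings over {e,f} ending with f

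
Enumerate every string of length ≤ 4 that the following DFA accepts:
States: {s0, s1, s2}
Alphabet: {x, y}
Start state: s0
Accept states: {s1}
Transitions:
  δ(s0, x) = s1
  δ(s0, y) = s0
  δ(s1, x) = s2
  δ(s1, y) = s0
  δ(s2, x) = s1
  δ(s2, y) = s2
x, yx, xxx, xyx, yyx, xxyx, xyyx, yxxx, yxyx, yyyx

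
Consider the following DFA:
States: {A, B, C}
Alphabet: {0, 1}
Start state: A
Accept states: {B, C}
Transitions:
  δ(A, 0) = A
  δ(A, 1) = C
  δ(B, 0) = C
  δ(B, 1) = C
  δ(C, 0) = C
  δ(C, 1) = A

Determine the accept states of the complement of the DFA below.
Complement accept states = All states \ Original accept states
= {A, B, C} \ {B, C}
{A}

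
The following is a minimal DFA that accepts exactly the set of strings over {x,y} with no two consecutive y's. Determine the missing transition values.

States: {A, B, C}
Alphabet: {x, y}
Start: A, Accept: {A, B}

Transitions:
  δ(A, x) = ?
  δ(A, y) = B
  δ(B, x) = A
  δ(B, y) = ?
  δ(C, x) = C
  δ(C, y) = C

From the language and accept set, identify what each state tracks — A: last symbol not y (ok); B: last symbol y (ok); C: saw yy (dead).
Each missing δ(q, a) is the state matching the new tracked value after reading a.
δ(A, x) = A; δ(B, y) = C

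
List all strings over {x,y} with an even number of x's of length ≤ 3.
ε, y, xx, yy, xxy, xyx, yxx, yyy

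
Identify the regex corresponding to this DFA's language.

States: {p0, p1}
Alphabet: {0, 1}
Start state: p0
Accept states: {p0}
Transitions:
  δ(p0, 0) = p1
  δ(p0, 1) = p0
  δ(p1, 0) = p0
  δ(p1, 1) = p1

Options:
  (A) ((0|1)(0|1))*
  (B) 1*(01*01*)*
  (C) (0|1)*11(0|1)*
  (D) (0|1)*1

Check each option against the DFA on short strings; one disagreement eliminates an option:
  (A) ((0|1)(0|1))*: on '1' the DFA goes p0 → p0 and accepts (p0 ∈ Accept), but the regex does not match it → eliminate
  (B) 1*(01*01*)*: agrees with the DFA on every string of length ≤ 6
  (C) (0|1)*11(0|1)*: on ε the DFA stays in p0 and accepts (p0 ∈ Accept), but the regex does not match it → eliminate
  (D) (0|1)*1: on ε the DFA stays in p0 and accepts (p0 ∈ Accept), but the regex does not match it → eliminate
Only (B) is consistent with the DFA.
(B) 1*(01*01*)*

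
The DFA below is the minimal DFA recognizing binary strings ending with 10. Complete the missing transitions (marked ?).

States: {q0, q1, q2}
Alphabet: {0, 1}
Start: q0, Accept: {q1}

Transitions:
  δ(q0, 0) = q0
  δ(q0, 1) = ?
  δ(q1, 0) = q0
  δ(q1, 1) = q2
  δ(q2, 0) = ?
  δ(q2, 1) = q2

From the language and accept set, identify what each state tracks — q0: no suffix match; q1: suffix is 10; q2: one trailing 1.
Each missing δ(q, a) is the state matching the new tracked value after reading a.
δ(q0, 1) = q2; δ(q2, 0) = q1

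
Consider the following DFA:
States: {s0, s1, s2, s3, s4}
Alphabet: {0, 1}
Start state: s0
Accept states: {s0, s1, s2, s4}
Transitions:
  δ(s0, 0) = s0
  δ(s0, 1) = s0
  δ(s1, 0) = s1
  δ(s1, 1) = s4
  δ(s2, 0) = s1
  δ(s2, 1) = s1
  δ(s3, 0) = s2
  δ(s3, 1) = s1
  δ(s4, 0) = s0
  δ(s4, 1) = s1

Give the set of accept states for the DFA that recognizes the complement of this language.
Complement accept states = All states \ Original accept states
= {s0, s1, s2, s3, s4} \ {s0, s1, s2, s4}
{s3}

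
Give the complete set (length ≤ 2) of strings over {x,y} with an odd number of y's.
y, xy, yx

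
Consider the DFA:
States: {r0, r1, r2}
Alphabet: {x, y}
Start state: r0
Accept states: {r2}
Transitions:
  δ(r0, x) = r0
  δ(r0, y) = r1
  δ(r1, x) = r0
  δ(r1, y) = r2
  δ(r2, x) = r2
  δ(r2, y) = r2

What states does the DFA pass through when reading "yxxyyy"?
read 'y': r0 → r1
  read 'x': r1 → r0
  read 'x': r0 → r0
  read 'y': r0 → r1
  read 'y': r1 → r2
  read 'y': r2 → r2
r0 -> r1 -> r0 -> r0 -> r1 -> r2 -> r2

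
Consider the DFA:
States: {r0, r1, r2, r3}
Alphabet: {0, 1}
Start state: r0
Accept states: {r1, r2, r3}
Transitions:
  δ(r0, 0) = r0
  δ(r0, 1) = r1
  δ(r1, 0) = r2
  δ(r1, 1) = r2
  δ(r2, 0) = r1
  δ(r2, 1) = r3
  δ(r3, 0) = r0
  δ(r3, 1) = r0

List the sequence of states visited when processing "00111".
read '0': r0 → r0
  read '0': r0 → r0
  read '1': r0 → r1
  read '1': r1 → r2
  read '1': r2 → r3
r0 -> r0 -> r0 -> r1 -> r2 -> r3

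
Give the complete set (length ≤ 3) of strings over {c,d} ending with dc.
dc, cdc, ddc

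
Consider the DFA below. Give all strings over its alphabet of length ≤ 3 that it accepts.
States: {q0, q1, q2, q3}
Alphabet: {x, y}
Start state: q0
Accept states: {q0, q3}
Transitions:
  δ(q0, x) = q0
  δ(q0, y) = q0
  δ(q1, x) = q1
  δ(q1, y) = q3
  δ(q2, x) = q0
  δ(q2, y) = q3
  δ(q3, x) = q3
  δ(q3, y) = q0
ε, x, y, xx, xy, yx, yy, xxx, xxy, xyx, xyy, yxx, yxy, yyx, yyy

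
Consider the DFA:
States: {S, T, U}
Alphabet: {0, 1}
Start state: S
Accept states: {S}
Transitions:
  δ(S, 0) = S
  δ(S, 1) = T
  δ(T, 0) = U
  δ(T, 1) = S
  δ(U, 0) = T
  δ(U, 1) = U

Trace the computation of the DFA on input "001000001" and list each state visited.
read '0': S → S
  read '0': S → S
  read '1': S → T
  read '0': T → U
  read '0': U → T
  read '0': T → U
  read '0': U → T
  read '0': T → U
  read '1': U → U
S -> S -> S -> T -> U -> T -> U -> T -> U -> U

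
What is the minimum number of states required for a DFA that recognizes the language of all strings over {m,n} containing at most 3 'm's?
By Myhill–Nerode, count the distinguishable equivalence classes: 5 classes — having seen 0, 1, …, 3, or >3 copies of 'm'; counts 0 through 3 are accepting and >3 is dead.
5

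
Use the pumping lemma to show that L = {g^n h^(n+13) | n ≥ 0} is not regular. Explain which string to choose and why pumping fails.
Assume L is regular with pumping length p. Idea: pumping the g-block breaks the fixed offset of 13.
Choose s = g^p h^(p+13) ∈ L. By the pumping lemma, s = xyz with |xy| ≤ p, |y| > 0, so y = g^k with k ≥ 1. Then xy²z = g^(p+k) h^(p+13). For this to be in L we would need p+13 = (p+k)+13, i.e. k = 0, contradicting k ≥ 1. So xy²z ∉ L.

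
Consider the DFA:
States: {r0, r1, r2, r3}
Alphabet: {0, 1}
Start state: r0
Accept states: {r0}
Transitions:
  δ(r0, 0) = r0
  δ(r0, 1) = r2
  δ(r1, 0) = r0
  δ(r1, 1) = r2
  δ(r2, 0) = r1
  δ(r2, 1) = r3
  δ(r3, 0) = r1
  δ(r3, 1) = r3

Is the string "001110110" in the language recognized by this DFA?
Processing string "001110110":
  r0 --0--> r0
  r0 --0--> r0
  r0 --1--> r2
  r2 --1--> r3
  r3 --1--> r3
  r3 --0--> r1
  r1 --1--> r2
  r2 --1--> r3
  r3 --0--> r1
Final state: r1
Accept states: {r0}
No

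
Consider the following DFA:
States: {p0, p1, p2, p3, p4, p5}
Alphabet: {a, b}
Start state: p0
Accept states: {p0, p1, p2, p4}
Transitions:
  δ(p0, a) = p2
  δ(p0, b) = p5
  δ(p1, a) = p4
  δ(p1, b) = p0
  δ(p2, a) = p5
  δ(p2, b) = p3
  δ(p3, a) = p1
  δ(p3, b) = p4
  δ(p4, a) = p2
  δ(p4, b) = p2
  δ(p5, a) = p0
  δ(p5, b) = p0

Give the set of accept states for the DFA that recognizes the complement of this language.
Complement accept states = All states \ Original accept states
= {p0, p1, p2, p3, p4, p5} \ {p0, p1, p2, p4}
{p3, p5}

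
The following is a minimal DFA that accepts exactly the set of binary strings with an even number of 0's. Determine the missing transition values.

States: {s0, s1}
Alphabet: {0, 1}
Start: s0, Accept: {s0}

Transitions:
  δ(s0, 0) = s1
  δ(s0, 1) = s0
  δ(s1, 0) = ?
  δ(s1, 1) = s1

From the language and accept set, identify what each state tracks — s0: even number of 0's so far; s1: odd number of 0's so far.
Each missing δ(q, a) is the state matching the new tracked value after reading a.
δ(s1, 0) = s0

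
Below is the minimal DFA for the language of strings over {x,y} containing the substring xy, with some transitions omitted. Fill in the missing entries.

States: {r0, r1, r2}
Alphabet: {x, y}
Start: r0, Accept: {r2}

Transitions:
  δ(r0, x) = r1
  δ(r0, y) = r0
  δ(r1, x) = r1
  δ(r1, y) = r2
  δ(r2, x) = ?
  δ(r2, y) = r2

From the language and accept set, identify what each state tracks — r0: no x seen yet; r1: seen a x, waiting for y; r2: substring xy seen.
Each missing δ(q, a) is the state matching the new tracked value after reading a.
δ(r2, x) = r2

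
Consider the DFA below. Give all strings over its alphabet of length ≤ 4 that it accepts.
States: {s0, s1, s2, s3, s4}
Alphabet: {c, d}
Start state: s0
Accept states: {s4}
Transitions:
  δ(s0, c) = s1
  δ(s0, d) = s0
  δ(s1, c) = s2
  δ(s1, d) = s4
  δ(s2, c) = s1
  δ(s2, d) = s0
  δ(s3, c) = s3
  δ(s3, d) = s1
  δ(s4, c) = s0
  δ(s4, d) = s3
cd, dcd, cccd, ddcd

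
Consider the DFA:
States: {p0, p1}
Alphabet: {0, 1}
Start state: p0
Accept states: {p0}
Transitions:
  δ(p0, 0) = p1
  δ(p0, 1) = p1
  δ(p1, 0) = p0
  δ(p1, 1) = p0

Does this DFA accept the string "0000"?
Processing string "0000":
  p0 --0--> p1
  p1 --0--> p0
  p0 --0--> p1
  p1 --0--> p0
Final state: p0
Accept states: {p0}
Yes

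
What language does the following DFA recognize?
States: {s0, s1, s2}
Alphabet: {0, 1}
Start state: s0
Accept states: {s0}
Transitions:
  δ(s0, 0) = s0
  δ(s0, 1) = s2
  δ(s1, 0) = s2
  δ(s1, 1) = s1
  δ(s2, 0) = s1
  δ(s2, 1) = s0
Testing a few strings:
  '110' → accept
  '1' → reject
  '11' → accept
  '0' → accept
State roles: s0=value ≡ 0 (mod 3); s1=value ≡ 2 (mod 3); s2=value ≡ 1 (mod 3)
All binary strings representing a multiple of 3 (read in base 2; leading zeros allowed and ε counts as 0)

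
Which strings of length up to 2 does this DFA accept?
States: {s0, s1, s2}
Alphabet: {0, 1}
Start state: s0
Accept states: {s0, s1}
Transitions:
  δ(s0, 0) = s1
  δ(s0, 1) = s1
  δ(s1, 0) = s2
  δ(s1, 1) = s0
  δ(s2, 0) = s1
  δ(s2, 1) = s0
ε, 0, 1, 01, 11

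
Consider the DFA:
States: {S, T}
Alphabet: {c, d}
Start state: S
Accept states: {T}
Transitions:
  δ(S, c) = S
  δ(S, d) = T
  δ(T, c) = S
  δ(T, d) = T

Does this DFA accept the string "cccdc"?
Processing string "cccdc":
  S --c--> S
  S --c--> S
  S --c--> S
  S --d--> T
  T --c--> S
Final state: S
Accept states: {T}
No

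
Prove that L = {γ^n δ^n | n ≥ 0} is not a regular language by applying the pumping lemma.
Assume L is regular with pumping length p. Idea: pumping the γ-block changes the count balance.
Choose s = γ^p δ^p (length 2p ≥ p). By the pumping lemma, s = xyz with |xy| ≤ p, |y| > 0. So y = γ^k for some k > 0 (since xy is entirely within the γ's). Pumping gives xy²z = γ^(p+k) δ^p, which is not in L since p+k ≠ p.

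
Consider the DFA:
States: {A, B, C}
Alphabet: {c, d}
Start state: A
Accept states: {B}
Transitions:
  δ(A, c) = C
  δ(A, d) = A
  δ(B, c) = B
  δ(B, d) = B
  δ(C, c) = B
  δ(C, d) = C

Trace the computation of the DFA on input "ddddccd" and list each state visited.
read 'd': A → A
  read 'd': A → A
  read 'd': A → A
  read 'd': A → A
  read 'c': A → C
  read 'c': C → B
  read 'd': B → B
A -> A -> A -> A -> A -> C -> B -> B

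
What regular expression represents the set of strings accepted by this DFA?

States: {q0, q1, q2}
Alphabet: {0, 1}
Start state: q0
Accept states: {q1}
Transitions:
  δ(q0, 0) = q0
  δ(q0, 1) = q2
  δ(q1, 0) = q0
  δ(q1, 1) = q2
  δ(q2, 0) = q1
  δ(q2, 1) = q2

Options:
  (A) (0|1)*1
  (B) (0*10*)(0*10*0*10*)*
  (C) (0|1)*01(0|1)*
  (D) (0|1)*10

Check each option against the DFA on short strings; one disagreement eliminates an option:
  (A) (0|1)*1: on '1' the DFA goes q0 → q2 and rejects (q2 ∉ Accept), but the regex matches it → eliminate
  (B) (0*10*)(0*10*0*10*)*: on '1' the DFA goes q0 → q2 and rejects (q2 ∉ Accept), but the regex matches it → eliminate
  (C) (0|1)*01(0|1)*: on '01' the DFA goes q0 → q0 → q2 and rejects (q2 ∉ Accept), but the regex matches it → eliminate
  (D) (0|1)*10: agrees with the DFA on every string of length ≤ 6
Only (D) is consistent with the DFA.
(D) (0|1)*10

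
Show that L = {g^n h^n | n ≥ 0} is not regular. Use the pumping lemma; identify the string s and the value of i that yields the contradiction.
Assume L is regular with pumping length p. Idea: pumping the g-block changes the count balance.
Choose s = g^p h^p (length 2p ≥ p). By the pumping lemma, s = xyz with |xy| ≤ p, |y| > 0. So y = g^k for some k > 0 (since xy is entirely within the g's). Pumping gives xy²z = g^(p+k) h^p, which is not in L since p+k ≠ p.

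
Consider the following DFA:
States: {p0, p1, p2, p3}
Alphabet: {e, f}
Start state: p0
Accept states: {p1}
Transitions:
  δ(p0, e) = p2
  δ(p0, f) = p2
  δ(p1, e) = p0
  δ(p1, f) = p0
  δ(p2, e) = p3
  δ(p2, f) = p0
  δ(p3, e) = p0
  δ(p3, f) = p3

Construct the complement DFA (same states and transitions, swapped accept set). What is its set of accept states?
Complement accept states = All states \ Original accept states
= {p0, p1, p2, p3} \ {p1}
{p0, p2, p3}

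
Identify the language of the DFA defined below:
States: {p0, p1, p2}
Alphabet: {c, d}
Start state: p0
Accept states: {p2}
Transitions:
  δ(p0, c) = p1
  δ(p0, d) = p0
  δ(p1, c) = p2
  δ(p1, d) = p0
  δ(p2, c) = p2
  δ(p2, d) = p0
Testing a few strings:
  'dc' → reject
  'dccd' → reject
  'dd' → reject
  'cd' → reject
State roles: p0=last symbol not c; p1=one trailing c; p2=two trailing c's
All strings over {c,d} ending with cc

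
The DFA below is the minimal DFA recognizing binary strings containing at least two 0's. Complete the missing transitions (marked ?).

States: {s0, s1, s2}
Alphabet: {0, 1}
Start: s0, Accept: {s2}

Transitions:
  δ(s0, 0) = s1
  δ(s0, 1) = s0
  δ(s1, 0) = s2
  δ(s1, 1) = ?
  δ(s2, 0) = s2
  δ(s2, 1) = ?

From the language and accept set, identify what each state tracks — s0: zero 0's seen; s1: one 0 seen; s2: ≥ two 0's seen.
Each missing δ(q, a) is the state matching the new tracked value after reading a.
δ(s1, 1) = s1; δ(s2, 1) = s2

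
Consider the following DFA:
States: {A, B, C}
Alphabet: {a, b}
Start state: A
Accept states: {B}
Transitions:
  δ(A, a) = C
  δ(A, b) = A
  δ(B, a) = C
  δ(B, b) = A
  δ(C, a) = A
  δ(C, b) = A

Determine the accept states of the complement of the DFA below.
Complement accept states = All states \ Original accept states
= {A, B, C} \ {B}
{A, C}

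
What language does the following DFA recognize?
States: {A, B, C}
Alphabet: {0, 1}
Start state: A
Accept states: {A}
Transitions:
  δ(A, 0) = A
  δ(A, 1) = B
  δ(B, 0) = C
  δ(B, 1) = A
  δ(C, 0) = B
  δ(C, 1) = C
Testing a few strings:
  '101' → reject
  '0' → accept
  '0011' → accept
  '0111' → reject
State roles: A=value ≡ 0 (mod 3); B=value ≡ 1 (mod 3); C=value ≡ 2 (mod 3)
All binary strings representing a multiple of 3 (read in base 2; leading zeros allowed and ε counts as 0)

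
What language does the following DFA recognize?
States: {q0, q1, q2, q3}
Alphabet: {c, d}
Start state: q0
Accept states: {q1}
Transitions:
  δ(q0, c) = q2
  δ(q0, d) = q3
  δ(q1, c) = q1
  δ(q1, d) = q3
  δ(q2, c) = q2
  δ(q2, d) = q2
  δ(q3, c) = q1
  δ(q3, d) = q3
Testing a few strings:
  'cddd' → reject
  'd' → reject
  'cddc' → reject
  'dcc' → accept
State roles: q0=no input read; q1=started with d, last symbol c; q2=started with c (dead); q3=started with d, last symbol d
All strings over {c,d} that start with d and end with c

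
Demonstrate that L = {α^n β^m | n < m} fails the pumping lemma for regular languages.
Assume L is regular with pumping length p. Idea: pumping up the α-block makes the α-count reach the β-count.
Choose s = α^p β^(p+1) ∈ L. By the pumping lemma, s = xyz with |xy| ≤ p, |y| > 0, so y = α^k with k ≥ 1. Then xy²z = α^(p+k) β^(p+1). Since p+k ≥ p+1, the number of α's is no longer strictly less than the number of β's, so xy²z ∉ L.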